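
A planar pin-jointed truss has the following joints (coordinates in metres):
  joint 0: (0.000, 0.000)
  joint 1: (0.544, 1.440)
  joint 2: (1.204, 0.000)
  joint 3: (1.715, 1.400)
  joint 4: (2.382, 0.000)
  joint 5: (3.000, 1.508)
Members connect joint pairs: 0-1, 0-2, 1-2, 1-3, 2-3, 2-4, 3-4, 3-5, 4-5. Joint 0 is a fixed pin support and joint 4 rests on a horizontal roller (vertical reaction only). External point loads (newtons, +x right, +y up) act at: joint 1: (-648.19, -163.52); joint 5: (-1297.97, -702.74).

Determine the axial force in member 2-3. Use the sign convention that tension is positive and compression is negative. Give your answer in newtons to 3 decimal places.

-1067.079

N=6 nodes, M=9 members, R=3 reactions → 2N=12, M+R=12
member 0 (0-1): L=1.5393, (cx,cy)=(0.3534,0.9355)
member 1 (0-2): L=1.2040, (cx,cy)=(1.0000,0.0000)
member 2 (1-2): L=1.5840, (cx,cy)=(0.4167,-0.9091)
member 3 (1-3): L=1.1717, (cx,cy)=(0.9994,-0.0341)
member 4 (2-3): L=1.4903, (cx,cy)=(0.3429,0.9394)
member 5 (2-4): L=1.1780, (cx,cy)=(1.0000,0.0000)
member 6 (3-4): L=1.5508, (cx,cy)=(0.4301,-0.9028)
member 7 (3-5): L=1.2895, (cx,cy)=(0.9965,0.0838)
member 8 (4-5): L=1.6297, (cx,cy)=(0.3792,0.9253)
solve A·x = −loads:
  F[0-1] = -1237.2641 N (compression)
  F[0-2] = -1508.9102 N (compression)
  F[1-2] = +1102.6652 N (tension)
  F[1-3] = -248.6354 N (compression)
  F[2-3] = -1067.0791 N (compression)
  F[2-4] = -683.6056 N (compression)
  F[3-4] = +1003.5620 N (tension)
  F[3-5] = -1049.6931 N (compression)
  F[4-5] = -664.4533 N (compression)
  Rx@0 = +1946.1600 N
  Ry@0 = +1157.4260 N
  Ry@4 = -291.1660 N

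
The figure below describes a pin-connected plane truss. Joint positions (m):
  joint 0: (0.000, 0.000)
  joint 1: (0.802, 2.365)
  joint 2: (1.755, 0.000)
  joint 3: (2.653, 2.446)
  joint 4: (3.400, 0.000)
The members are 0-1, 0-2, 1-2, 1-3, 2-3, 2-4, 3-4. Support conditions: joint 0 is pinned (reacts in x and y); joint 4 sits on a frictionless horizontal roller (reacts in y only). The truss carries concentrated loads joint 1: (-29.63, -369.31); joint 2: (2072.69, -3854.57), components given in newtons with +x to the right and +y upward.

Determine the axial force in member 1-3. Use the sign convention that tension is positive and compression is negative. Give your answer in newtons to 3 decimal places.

-1406.733

N=5 nodes, M=7 members, R=3 reactions → 2N=10, M+R=10
member 0 (0-1): L=2.4973, (cx,cy)=(0.3211,0.9470)
member 1 (0-2): L=1.7550, (cx,cy)=(1.0000,0.0000)
member 2 (1-2): L=2.5498, (cx,cy)=(0.3738,-0.9275)
member 3 (1-3): L=1.8528, (cx,cy)=(0.9990,0.0437)
member 4 (2-3): L=2.6056, (cx,cy)=(0.3446,0.9387)
member 5 (2-4): L=1.6450, (cx,cy)=(1.0000,0.0000)
member 6 (3-4): L=2.5575, (cx,cy)=(0.2921,-0.9564)
solve A·x = −loads:
  F[0-1] = -2288.9889 N (compression)
  F[0-2] = +2778.1662 N (tension)
  F[1-2] = +1872.6444 N (tension)
  F[1-3] = -1406.7334 N (compression)
  F[2-3] = +2255.8446 N (tension)
  F[2-4] = +627.9386 N (tension)
  F[3-4] = -2149.8897 N (compression)
  Rx@0 = -2043.0600 N
  Ry@0 = +2167.7382 N
  Ry@4 = +2056.1418 N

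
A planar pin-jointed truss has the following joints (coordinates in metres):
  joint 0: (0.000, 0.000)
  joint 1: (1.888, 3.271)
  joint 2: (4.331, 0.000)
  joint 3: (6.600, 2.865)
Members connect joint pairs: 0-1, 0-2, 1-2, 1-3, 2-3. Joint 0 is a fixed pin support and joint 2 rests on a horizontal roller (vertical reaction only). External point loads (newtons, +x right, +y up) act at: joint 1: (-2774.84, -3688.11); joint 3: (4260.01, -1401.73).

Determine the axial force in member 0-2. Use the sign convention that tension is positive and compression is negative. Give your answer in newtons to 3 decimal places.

1845.146

N=4 nodes, M=5 members, R=3 reactions → 2N=8, M+R=8
member 0 (0-1): L=3.7768, (cx,cy)=(0.4999,0.8661)
member 1 (0-2): L=4.3310, (cx,cy)=(1.0000,0.0000)
member 2 (1-2): L=4.0826, (cx,cy)=(0.5984,-0.8012)
member 3 (1-3): L=4.7295, (cx,cy)=(0.9963,-0.0858)
member 4 (2-3): L=3.6547, (cx,cy)=(0.6209,0.7839)
solve A·x = −loads:
  F[0-1] = -720.0994 N (compression)
  F[0-2] = +1845.1464 N (tension)
  F[1-2] = -4365.4242 N (compression)
  F[1-3] = +5045.7247 N (tension)
  F[2-3] = -1235.5453 N (compression)
  Rx@0 = -1485.1700 N
  Ry@0 = +623.6667 N
  Ry@2 = +4466.1733 N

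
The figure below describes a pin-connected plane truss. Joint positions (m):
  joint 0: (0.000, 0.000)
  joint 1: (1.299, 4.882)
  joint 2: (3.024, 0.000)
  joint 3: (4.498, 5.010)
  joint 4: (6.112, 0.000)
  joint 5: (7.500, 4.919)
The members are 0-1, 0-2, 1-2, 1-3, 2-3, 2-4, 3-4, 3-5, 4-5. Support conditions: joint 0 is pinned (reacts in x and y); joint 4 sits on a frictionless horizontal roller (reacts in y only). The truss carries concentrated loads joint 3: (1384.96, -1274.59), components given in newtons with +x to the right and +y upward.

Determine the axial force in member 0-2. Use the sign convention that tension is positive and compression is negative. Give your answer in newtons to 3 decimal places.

1172.451

N=6 nodes, M=9 members, R=3 reactions → 2N=12, M+R=12
member 0 (0-1): L=5.0519, (cx,cy)=(0.2571,0.9664)
member 1 (0-2): L=3.0240, (cx,cy)=(1.0000,0.0000)
member 2 (1-2): L=5.1778, (cx,cy)=(0.3332,-0.9429)
member 3 (1-3): L=3.2016, (cx,cy)=(0.9992,0.0400)
member 4 (2-3): L=5.2223, (cx,cy)=(0.2822,0.9593)
member 5 (2-4): L=3.0880, (cx,cy)=(1.0000,0.0000)
member 6 (3-4): L=5.2636, (cx,cy)=(0.3066,-0.9518)
member 7 (3-5): L=3.0034, (cx,cy)=(0.9995,-0.0303)
member 8 (4-5): L=5.1111, (cx,cy)=(0.2716,0.9624)
solve A·x = −loads:
  F[0-1] = +826.4572 N (tension)
  F[0-2] = +1172.4507 N (tension)
  F[1-2] = -826.3574 N (compression)
  F[1-3] = +488.2035 N (tension)
  F[2-3] = +812.1718 N (tension)
  F[2-4] = +667.9120 N (tension)
  F[3-4] = -2178.1889 N (compression)
  F[3-5] = -0.0000 N (compression)
  F[4-5] = +0.0000 N (tension)
  Rx@0 = -1384.9600 N
  Ry@0 = -798.6684 N
  Ry@4 = +2073.2584 N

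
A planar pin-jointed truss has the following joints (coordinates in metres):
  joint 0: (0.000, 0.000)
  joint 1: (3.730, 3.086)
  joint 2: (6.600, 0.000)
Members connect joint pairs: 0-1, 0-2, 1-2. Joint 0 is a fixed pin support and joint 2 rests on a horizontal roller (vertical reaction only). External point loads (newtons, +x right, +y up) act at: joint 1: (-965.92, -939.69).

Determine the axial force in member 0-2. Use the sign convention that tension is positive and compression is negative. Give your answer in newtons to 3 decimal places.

73.867

N=3 nodes, M=3 members, R=3 reactions → 2N=6, M+R=6
member 0 (0-1): L=4.8411, (cx,cy)=(0.7705,0.6375)
member 1 (0-2): L=6.6000, (cx,cy)=(1.0000,0.0000)
member 2 (1-2): L=4.2143, (cx,cy)=(0.6810,-0.7323)
solve A·x = −loads:
  F[0-1] = -1349.5224 N (compression)
  F[0-2] = +73.8671 N (tension)
  F[1-2] = -108.4662 N (compression)
  Rx@0 = +965.9200 N
  Ry@0 = +860.2635 N
  Ry@2 = +79.4265 N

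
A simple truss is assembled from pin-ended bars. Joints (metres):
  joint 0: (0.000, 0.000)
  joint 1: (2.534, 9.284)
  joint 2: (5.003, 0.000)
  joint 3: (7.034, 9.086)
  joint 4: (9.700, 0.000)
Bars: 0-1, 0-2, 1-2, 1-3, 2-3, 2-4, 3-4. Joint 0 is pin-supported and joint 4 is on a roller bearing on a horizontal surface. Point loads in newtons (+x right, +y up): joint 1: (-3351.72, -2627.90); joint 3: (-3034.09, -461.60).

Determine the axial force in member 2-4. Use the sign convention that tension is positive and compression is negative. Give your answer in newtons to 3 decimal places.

-1475.535

N=5 nodes, M=7 members, R=3 reactions → 2N=10, M+R=10
member 0 (0-1): L=9.6236, (cx,cy)=(0.2633,0.9647)
member 1 (0-2): L=5.0030, (cx,cy)=(1.0000,0.0000)
member 2 (1-2): L=9.6067, (cx,cy)=(0.2570,-0.9664)
member 3 (1-3): L=4.5044, (cx,cy)=(0.9990,-0.0440)
member 4 (2-3): L=9.3102, (cx,cy)=(0.2181,0.9759)
member 5 (2-4): L=4.6970, (cx,cy)=(1.0000,0.0000)
member 6 (3-4): L=9.4691, (cx,cy)=(0.2815,-0.9595)
solve A·x = −loads:
  F[0-1] = -8415.2400 N (compression)
  F[0-2] = -4169.9861 N (compression)
  F[1-2] = +5696.1477 N (tension)
  F[1-3] = -328.3781 N (compression)
  F[2-3] = -5640.6599 N (compression)
  F[2-4] = -1475.5353 N (compression)
  F[3-4] = +5240.7807 N (tension)
  Rx@0 = +6385.8100 N
  Ry@0 = +8118.2750 N
  Ry@4 = -5028.7750 N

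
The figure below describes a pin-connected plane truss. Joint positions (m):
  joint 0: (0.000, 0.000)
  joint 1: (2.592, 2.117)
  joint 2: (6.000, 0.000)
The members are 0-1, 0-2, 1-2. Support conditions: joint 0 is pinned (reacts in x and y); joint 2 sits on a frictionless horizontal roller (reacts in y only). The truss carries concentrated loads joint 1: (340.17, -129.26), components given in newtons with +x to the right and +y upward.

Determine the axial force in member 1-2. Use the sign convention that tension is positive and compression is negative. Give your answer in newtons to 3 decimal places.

N=3 nodes, M=3 members, R=3 reactions → 2N=6, M+R=6
member 0 (0-1): L=3.3467, (cx,cy)=(0.7745,0.6326)
member 1 (0-2): L=6.0000, (cx,cy)=(1.0000,0.0000)
member 2 (1-2): L=4.0120, (cx,cy)=(0.8495,-0.5277)
solve A·x = −loads:
  F[0-1] = +73.6734 N (tension)
  F[0-2] = +283.1097 N (tension)
  F[1-2] = -333.2854 N (compression)
  Rx@0 = -340.1700 N
  Ry@0 = -46.6036 N
  Ry@2 = +175.8636 N

-333.285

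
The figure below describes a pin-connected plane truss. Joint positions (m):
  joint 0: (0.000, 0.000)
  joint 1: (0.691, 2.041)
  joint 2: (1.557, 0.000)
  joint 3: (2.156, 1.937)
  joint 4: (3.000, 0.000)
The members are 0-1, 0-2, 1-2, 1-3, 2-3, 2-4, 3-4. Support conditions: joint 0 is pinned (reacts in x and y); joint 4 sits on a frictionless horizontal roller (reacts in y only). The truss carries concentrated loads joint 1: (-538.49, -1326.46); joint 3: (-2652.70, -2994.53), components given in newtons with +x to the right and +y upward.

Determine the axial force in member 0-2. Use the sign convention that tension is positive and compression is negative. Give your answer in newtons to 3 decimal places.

N=5 nodes, M=7 members, R=3 reactions → 2N=10, M+R=10
member 0 (0-1): L=2.1548, (cx,cy)=(0.3207,0.9472)
member 1 (0-2): L=1.5570, (cx,cy)=(1.0000,0.0000)
member 2 (1-2): L=2.2171, (cx,cy)=(0.3906,-0.9206)
member 3 (1-3): L=1.4687, (cx,cy)=(0.9975,-0.0708)
member 4 (2-3): L=2.0275, (cx,cy)=(0.2954,0.9554)
member 5 (2-4): L=1.4430, (cx,cy)=(1.0000,0.0000)
member 6 (3-4): L=2.1129, (cx,cy)=(0.3995,-0.9168)
solve A·x = −loads:
  F[0-1] = -4162.3276 N (compression)
  F[0-2] = -1856.4171 N (compression)
  F[1-2] = +2993.3609 N (tension)
  F[1-3] = -1970.4246 N (compression)
  F[2-3] = -2884.3247 N (compression)
  F[2-4] = +164.9152 N (tension)
  F[3-4] = -412.8526 N (compression)
  Rx@0 = +3191.1900 N
  Ry@0 = +3942.5058 N
  Ry@4 = +378.4842 N

-1856.417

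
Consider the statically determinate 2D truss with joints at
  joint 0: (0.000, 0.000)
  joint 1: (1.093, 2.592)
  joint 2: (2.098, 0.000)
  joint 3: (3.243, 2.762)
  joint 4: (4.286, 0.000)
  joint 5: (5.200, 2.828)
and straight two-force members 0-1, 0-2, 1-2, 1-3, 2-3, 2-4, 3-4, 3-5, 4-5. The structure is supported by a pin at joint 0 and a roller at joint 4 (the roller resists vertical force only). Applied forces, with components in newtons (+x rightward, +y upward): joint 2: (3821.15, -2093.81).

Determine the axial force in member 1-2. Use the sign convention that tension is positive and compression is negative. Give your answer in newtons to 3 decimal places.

N=6 nodes, M=9 members, R=3 reactions → 2N=12, M+R=12
member 0 (0-1): L=2.8130, (cx,cy)=(0.3885,0.9214)
member 1 (0-2): L=2.0980, (cx,cy)=(1.0000,0.0000)
member 2 (1-2): L=2.7800, (cx,cy)=(0.3615,-0.9324)
member 3 (1-3): L=2.1567, (cx,cy)=(0.9969,0.0788)
member 4 (2-3): L=2.9899, (cx,cy)=(0.3830,0.9238)
member 5 (2-4): L=2.1880, (cx,cy)=(1.0000,0.0000)
member 6 (3-4): L=2.9524, (cx,cy)=(0.3533,-0.9355)
member 7 (3-5): L=1.9581, (cx,cy)=(0.9994,0.0337)
member 8 (4-5): L=2.9720, (cx,cy)=(0.3075,0.9515)
solve A·x = −loads:
  F[0-1] = -1160.0350 N (compression)
  F[0-2] = +4271.8812 N (tension)
  F[1-2] = +1075.2338 N (tension)
  F[1-3] = -842.0576 N (compression)
  F[2-3] = +1181.3523 N (tension)
  F[2-4] = +387.0359 N (tension)
  F[3-4] = -1095.5641 N (compression)
  F[3-5] = +0.0000 N (tension)
  F[4-5] = -0.0000 N (compression)
  Rx@0 = -3821.1500 N
  Ry@0 = +1068.8885 N
  Ry@4 = +1024.9215 N

1075.234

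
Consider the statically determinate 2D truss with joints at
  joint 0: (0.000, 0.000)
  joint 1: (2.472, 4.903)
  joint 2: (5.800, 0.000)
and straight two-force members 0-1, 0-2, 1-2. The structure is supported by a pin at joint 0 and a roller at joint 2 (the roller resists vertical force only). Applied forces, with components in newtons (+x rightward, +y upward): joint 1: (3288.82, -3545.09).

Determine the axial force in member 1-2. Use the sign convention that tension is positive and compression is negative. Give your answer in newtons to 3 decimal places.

-5186.280

N=3 nodes, M=3 members, R=3 reactions → 2N=6, M+R=6
member 0 (0-1): L=5.4909, (cx,cy)=(0.4502,0.8929)
member 1 (0-2): L=5.8000, (cx,cy)=(1.0000,0.0000)
member 2 (1-2): L=5.9258, (cx,cy)=(0.5616,-0.8274)
solve A·x = −loads:
  F[0-1] = +835.4964 N (tension)
  F[0-2] = +2912.6813 N (tension)
  F[1-2] = -5186.2799 N (compression)
  Rx@0 = -3288.8200 N
  Ry@0 = -746.0388 N
  Ry@2 = +4291.1288 N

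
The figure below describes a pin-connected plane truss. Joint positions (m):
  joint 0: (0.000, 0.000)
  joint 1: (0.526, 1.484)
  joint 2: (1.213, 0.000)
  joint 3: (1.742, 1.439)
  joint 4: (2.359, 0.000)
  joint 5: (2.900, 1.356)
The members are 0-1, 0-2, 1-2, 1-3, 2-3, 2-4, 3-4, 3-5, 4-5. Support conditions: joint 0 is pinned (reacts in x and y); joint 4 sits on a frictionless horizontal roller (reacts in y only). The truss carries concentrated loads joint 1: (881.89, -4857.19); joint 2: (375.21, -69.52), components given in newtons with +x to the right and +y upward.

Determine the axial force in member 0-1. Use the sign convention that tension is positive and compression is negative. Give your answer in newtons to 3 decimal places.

-3451.454

N=6 nodes, M=9 members, R=3 reactions → 2N=12, M+R=12
member 0 (0-1): L=1.5745, (cx,cy)=(0.3341,0.9425)
member 1 (0-2): L=1.2130, (cx,cy)=(1.0000,0.0000)
member 2 (1-2): L=1.6353, (cx,cy)=(0.4201,-0.9075)
member 3 (1-3): L=1.2168, (cx,cy)=(0.9993,-0.0370)
member 4 (2-3): L=1.5332, (cx,cy)=(0.3450,0.9386)
member 5 (2-4): L=1.1460, (cx,cy)=(1.0000,0.0000)
member 6 (3-4): L=1.5657, (cx,cy)=(0.3941,-0.9191)
member 7 (3-5): L=1.1610, (cx,cy)=(0.9974,-0.0715)
member 8 (4-5): L=1.4599, (cx,cy)=(0.3706,0.9288)
solve A·x = −loads:
  F[0-1] = -3451.4543 N (compression)
  F[0-2] = +2410.1697 N (tension)
  F[1-2] = -1713.9660 N (compression)
  F[1-3] = -1315.8142 N (compression)
  F[2-3] = +1731.2202 N (tension)
  F[2-4] = +717.5735 N (tension)
  F[3-4] = -1820.9129 N (compression)
  F[3-5] = -0.0000 N (compression)
  F[4-5] = +0.0000 N (tension)
  Rx@0 = -1257.1000 N
  Ry@0 = +3253.1473 N
  Ry@4 = +1673.5627 N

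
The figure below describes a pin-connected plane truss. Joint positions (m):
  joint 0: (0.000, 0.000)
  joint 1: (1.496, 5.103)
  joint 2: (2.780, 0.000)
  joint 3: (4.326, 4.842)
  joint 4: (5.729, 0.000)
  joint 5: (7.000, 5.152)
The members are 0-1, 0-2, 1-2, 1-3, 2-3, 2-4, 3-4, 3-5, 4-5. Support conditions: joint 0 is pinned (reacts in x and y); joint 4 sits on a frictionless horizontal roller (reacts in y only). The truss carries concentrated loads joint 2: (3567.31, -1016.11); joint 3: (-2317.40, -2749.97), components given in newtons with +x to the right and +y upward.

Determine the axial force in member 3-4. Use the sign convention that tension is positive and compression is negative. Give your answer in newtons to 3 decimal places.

-636.112

N=6 nodes, M=9 members, R=3 reactions → 2N=12, M+R=12
member 0 (0-1): L=5.3178, (cx,cy)=(0.2813,0.9596)
member 1 (0-2): L=2.7800, (cx,cy)=(1.0000,0.0000)
member 2 (1-2): L=5.2621, (cx,cy)=(0.2440,-0.9698)
member 3 (1-3): L=2.8420, (cx,cy)=(0.9958,-0.0918)
member 4 (2-3): L=5.0828, (cx,cy)=(0.3042,0.9526)
member 5 (2-4): L=2.9490, (cx,cy)=(1.0000,0.0000)
member 6 (3-4): L=5.0412, (cx,cy)=(0.2783,-0.9605)
member 7 (3-5): L=2.6919, (cx,cy)=(0.9933,0.1152)
member 8 (4-5): L=5.3065, (cx,cy)=(0.2395,0.9709)
solve A·x = −loads:
  F[0-1] = -3287.8855 N (compression)
  F[0-2] = +2174.8619 N (tension)
  F[1-2] = +3420.7887 N (tension)
  F[1-3] = -1767.1294 N (compression)
  F[2-3] = -2415.7331 N (compression)
  F[2-4] = +177.0353 N (tension)
  F[3-4] = -636.1118 N (compression)
  F[3-5] = -0.0000 N (compression)
  F[4-5] = +0.0000 N (tension)
  Rx@0 = -1249.9100 N
  Ry@0 = +3155.0999 N
  Ry@4 = +610.9801 N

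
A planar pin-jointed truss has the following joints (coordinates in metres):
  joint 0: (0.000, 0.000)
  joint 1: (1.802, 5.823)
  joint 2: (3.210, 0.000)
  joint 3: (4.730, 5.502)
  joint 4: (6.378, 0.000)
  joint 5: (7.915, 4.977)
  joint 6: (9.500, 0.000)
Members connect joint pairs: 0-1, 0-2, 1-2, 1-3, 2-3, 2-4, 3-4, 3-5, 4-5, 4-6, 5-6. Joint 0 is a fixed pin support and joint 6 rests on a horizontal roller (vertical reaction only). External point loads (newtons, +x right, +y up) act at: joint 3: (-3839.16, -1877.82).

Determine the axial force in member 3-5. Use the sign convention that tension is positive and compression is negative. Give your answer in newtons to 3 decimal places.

N=7 nodes, M=11 members, R=3 reactions → 2N=14, M+R=14
member 0 (0-1): L=6.0955, (cx,cy)=(0.2956,0.9553)
member 1 (0-2): L=3.2100, (cx,cy)=(1.0000,0.0000)
member 2 (1-2): L=5.9908, (cx,cy)=(0.2350,-0.9720)
member 3 (1-3): L=2.9455, (cx,cy)=(0.9940,-0.1090)
member 4 (2-3): L=5.7081, (cx,cy)=(0.2663,0.9639)
member 5 (2-4): L=3.1680, (cx,cy)=(1.0000,0.0000)
member 6 (3-4): L=5.7435, (cx,cy)=(0.2869,-0.9580)
member 7 (3-5): L=3.2280, (cx,cy)=(0.9867,-0.1626)
member 8 (4-5): L=5.2089, (cx,cy)=(0.2951,0.9555)
member 9 (4-6): L=3.1220, (cx,cy)=(1.0000,0.0000)
member 10 (5-6): L=5.2233, (cx,cy)=(0.3034,-0.9528)
solve A·x = −loads:
  F[0-1] = -3314.4929 N (compression)
  F[0-2] = -2859.2956 N (compression)
  F[1-2] = +3459.8270 N (tension)
  F[1-3] = -1803.7590 N (compression)
  F[2-3] = -3488.8852 N (compression)
  F[2-4] = -1117.0948 N (compression)
  F[3-4] = +1212.7398 N (tension)
  F[3-5] = +779.4989 N (tension)
  F[4-5] = -1215.8816 N (compression)
  F[4-6] = -410.3494 N (compression)
  F[5-6] = +1352.2864 N (tension)
  Rx@0 = +3839.1600 N
  Ry@0 = +3166.3431 N
  Ry@6 = -1288.5231 N

779.499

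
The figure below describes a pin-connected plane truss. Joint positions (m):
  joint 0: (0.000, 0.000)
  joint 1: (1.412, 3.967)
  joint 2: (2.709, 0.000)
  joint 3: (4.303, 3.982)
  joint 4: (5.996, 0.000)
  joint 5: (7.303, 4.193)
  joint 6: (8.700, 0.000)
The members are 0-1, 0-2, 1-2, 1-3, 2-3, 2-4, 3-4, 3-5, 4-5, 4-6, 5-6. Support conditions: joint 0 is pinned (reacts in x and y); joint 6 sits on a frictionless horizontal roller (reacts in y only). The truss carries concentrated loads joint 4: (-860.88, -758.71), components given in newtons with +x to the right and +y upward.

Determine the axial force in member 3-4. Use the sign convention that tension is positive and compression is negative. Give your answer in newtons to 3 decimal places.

229.889

N=7 nodes, M=11 members, R=3 reactions → 2N=14, M+R=14
member 0 (0-1): L=4.2108, (cx,cy)=(0.3353,0.9421)
member 1 (0-2): L=2.7090, (cx,cy)=(1.0000,0.0000)
member 2 (1-2): L=4.1736, (cx,cy)=(0.3108,-0.9505)
member 3 (1-3): L=2.8910, (cx,cy)=(1.0000,0.0052)
member 4 (2-3): L=4.2892, (cx,cy)=(0.3716,0.9284)
member 5 (2-4): L=3.2870, (cx,cy)=(1.0000,0.0000)
member 6 (3-4): L=4.3270, (cx,cy)=(0.3913,-0.9203)
member 7 (3-5): L=3.0074, (cx,cy)=(0.9975,0.0702)
member 8 (4-5): L=4.3920, (cx,cy)=(0.2976,0.9547)
member 9 (4-6): L=2.7040, (cx,cy)=(1.0000,0.0000)
member 10 (5-6): L=4.4196, (cx,cy)=(0.3161,-0.9487)
solve A·x = −loads:
  F[0-1] = -250.3027 N (compression)
  F[0-2] = -776.9464 N (compression)
  F[1-2] = +247.2165 N (tension)
  F[1-3] = -160.7607 N (compression)
  F[2-3] = -253.1037 N (compression)
  F[2-4] = -606.0601 N (compression)
  F[3-4] = +229.8894 N (tension)
  F[3-5] = -345.6199 N (compression)
  F[4-5] = +573.1134 N (tension)
  F[4-6] = +174.2167 N (tension)
  F[5-6] = -551.1581 N (compression)
  Rx@0 = +860.8800 N
  Ry@0 = +235.8106 N
  Ry@6 = +522.8994 N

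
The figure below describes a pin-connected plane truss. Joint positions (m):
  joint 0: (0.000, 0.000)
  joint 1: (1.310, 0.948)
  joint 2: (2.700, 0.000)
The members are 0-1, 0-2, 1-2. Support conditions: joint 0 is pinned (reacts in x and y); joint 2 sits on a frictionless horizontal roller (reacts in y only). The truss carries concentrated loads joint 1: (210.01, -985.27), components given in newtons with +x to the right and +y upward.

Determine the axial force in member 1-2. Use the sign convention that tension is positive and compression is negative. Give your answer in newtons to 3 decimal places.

N=3 nodes, M=3 members, R=3 reactions → 2N=6, M+R=6
member 0 (0-1): L=1.6170, (cx,cy)=(0.8101,0.5863)
member 1 (0-2): L=2.7000, (cx,cy)=(1.0000,0.0000)
member 2 (1-2): L=1.6825, (cx,cy)=(0.8262,-0.5634)
solve A·x = −loads:
  F[0-1] = -739.4266 N (compression)
  F[0-2] = +809.0376 N (tension)
  F[1-2] = -979.2843 N (compression)
  Rx@0 = -210.0100 N
  Ry@0 = +433.4947 N
  Ry@2 = +551.7753 N

-979.284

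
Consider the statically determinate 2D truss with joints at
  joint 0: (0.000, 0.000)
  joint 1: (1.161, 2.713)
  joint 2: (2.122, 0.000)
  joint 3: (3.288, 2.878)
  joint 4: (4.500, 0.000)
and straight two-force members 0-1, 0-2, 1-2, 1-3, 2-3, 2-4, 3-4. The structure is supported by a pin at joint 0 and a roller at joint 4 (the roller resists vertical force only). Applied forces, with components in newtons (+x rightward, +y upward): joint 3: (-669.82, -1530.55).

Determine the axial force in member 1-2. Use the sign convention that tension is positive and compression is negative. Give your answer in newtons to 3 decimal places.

N=5 nodes, M=7 members, R=3 reactions → 2N=10, M+R=10
member 0 (0-1): L=2.9510, (cx,cy)=(0.3934,0.9194)
member 1 (0-2): L=2.1220, (cx,cy)=(1.0000,0.0000)
member 2 (1-2): L=2.8782, (cx,cy)=(0.3339,-0.9426)
member 3 (1-3): L=2.1334, (cx,cy)=(0.9970,0.0773)
member 4 (2-3): L=3.1052, (cx,cy)=(0.3755,0.9268)
member 5 (2-4): L=2.3780, (cx,cy)=(1.0000,0.0000)
member 6 (3-4): L=3.1228, (cx,cy)=(0.3881,-0.9216)
solve A·x = −loads:
  F[0-1] = -914.3530 N (compression)
  F[0-2] = -310.0875 N (compression)
  F[1-2] = +839.1314 N (tension)
  F[1-3] = -641.8344 N (compression)
  F[2-3] = -853.4248 N (compression)
  F[2-4] = +290.5493 N (tension)
  F[3-4] = -748.6180 N (compression)
  Rx@0 = +669.8200 N
  Ry@0 = +840.6152 N
  Ry@4 = +689.9348 N

839.131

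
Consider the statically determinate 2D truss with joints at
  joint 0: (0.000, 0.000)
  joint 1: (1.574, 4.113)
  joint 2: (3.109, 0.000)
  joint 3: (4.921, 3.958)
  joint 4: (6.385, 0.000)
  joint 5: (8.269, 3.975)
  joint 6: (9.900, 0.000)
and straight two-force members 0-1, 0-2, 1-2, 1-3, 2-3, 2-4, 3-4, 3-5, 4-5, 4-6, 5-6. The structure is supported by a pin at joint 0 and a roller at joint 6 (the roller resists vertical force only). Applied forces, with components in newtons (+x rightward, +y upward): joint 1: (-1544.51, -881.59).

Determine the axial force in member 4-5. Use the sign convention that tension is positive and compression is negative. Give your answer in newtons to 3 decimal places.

-557.486

N=7 nodes, M=11 members, R=3 reactions → 2N=14, M+R=14
member 0 (0-1): L=4.4039, (cx,cy)=(0.3574,0.9339)
member 1 (0-2): L=3.1090, (cx,cy)=(1.0000,0.0000)
member 2 (1-2): L=4.3901, (cx,cy)=(0.3497,-0.9369)
member 3 (1-3): L=3.3506, (cx,cy)=(0.9989,-0.0463)
member 4 (2-3): L=4.3531, (cx,cy)=(0.4163,0.9092)
member 5 (2-4): L=3.2760, (cx,cy)=(1.0000,0.0000)
member 6 (3-4): L=4.2201, (cx,cy)=(0.3469,-0.9379)
member 7 (3-5): L=3.3480, (cx,cy)=(1.0000,0.0051)
member 8 (4-5): L=4.3989, (cx,cy)=(0.4283,0.9036)
member 9 (4-6): L=3.5150, (cx,cy)=(1.0000,0.0000)
member 10 (5-6): L=4.2966, (cx,cy)=(0.3796,-0.9251)
solve A·x = −loads:
  F[0-1] = -1480.9188 N (compression)
  F[0-2] = -1015.2129 N (compression)
  F[1-2] = +493.6473 N (tension)
  F[1-3] = +843.5120 N (tension)
  F[2-3] = -508.6505 N (compression)
  F[2-4] = -630.8785 N (compression)
  F[3-4] = +537.1239 N (tension)
  F[3-5] = +444.5490 N (tension)
  F[4-5] = -557.4861 N (compression)
  F[4-6] = -205.7767 N (compression)
  F[5-6] = +542.0850 N (tension)
  Rx@0 = +1544.5100 N
  Ry@0 = +1383.0998 N
  Ry@6 = -501.5098 N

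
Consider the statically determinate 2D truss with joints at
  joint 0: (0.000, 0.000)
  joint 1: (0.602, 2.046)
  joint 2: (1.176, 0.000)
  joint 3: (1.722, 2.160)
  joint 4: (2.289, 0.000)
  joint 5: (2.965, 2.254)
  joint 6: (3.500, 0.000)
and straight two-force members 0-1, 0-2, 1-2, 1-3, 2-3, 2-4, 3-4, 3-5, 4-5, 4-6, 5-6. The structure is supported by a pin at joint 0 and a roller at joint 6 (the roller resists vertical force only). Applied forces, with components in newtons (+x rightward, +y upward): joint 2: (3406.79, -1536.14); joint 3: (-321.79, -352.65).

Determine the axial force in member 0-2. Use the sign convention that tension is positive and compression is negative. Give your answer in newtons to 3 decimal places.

3496.259

N=7 nodes, M=11 members, R=3 reactions → 2N=14, M+R=14
member 0 (0-1): L=2.1327, (cx,cy)=(0.2823,0.9593)
member 1 (0-2): L=1.1760, (cx,cy)=(1.0000,0.0000)
member 2 (1-2): L=2.1250, (cx,cy)=(0.2701,-0.9628)
member 3 (1-3): L=1.1258, (cx,cy)=(0.9949,0.1013)
member 4 (2-3): L=2.2279, (cx,cy)=(0.2451,0.9695)
member 5 (2-4): L=1.1130, (cx,cy)=(1.0000,0.0000)
member 6 (3-4): L=2.2332, (cx,cy)=(0.2539,-0.9672)
member 7 (3-5): L=1.2465, (cx,cy)=(0.9972,0.0754)
member 8 (4-5): L=2.3532, (cx,cy)=(0.2873,0.9578)
member 9 (4-6): L=1.2110, (cx,cy)=(1.0000,0.0000)
member 10 (5-6): L=2.3166, (cx,cy)=(0.2309,-0.9730)
solve A·x = −loads:
  F[0-1] = -1456.9808 N (compression)
  F[0-2] = +3496.2588 N (tension)
  F[1-2] = +1369.1247 N (tension)
  F[1-3] = -785.1207 N (compression)
  F[2-3] = +224.7638 N (tension)
  F[2-4] = +404.2122 N (tension)
  F[3-4] = -528.7993 N (compression)
  F[3-5] = -270.7219 N (compression)
  F[4-5] = +533.9784 N (tension)
  F[4-6] = +116.5551 N (tension)
  F[5-6] = -504.6994 N (compression)
  Rx@0 = -3085.0000 N
  Ry@0 = +1397.7336 N
  Ry@6 = +491.0564 N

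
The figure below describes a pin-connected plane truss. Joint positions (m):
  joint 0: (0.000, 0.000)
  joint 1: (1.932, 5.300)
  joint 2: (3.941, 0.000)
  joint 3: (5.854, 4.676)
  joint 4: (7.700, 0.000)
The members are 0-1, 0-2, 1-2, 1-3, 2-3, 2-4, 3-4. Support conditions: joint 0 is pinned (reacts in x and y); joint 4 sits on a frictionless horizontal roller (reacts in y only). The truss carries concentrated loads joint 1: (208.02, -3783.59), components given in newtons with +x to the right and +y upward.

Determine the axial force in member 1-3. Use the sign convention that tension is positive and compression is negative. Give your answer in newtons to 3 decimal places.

N=5 nodes, M=7 members, R=3 reactions → 2N=10, M+R=10
member 0 (0-1): L=5.6412, (cx,cy)=(0.3425,0.9395)
member 1 (0-2): L=3.9410, (cx,cy)=(1.0000,0.0000)
member 2 (1-2): L=5.6680, (cx,cy)=(0.3544,-0.9351)
member 3 (1-3): L=3.9713, (cx,cy)=(0.9876,-0.1571)
member 4 (2-3): L=5.0522, (cx,cy)=(0.3786,0.9255)
member 5 (2-4): L=3.7590, (cx,cy)=(1.0000,0.0000)
member 6 (3-4): L=5.0272, (cx,cy)=(0.3672,-0.9301)
solve A·x = −loads:
  F[0-1] = -2864.2912 N (compression)
  F[0-2] = +1188.9913 N (tension)
  F[1-2] = -1028.0709 N (compression)
  F[1-3] = -834.9663 N (compression)
  F[2-3] = +1038.6628 N (tension)
  F[2-4] = +431.3070 N (tension)
  F[3-4] = -1174.5744 N (compression)
  Rx@0 = -208.0200 N
  Ry@0 = +2691.0703 N
  Ry@4 = +1092.5197 N

-834.966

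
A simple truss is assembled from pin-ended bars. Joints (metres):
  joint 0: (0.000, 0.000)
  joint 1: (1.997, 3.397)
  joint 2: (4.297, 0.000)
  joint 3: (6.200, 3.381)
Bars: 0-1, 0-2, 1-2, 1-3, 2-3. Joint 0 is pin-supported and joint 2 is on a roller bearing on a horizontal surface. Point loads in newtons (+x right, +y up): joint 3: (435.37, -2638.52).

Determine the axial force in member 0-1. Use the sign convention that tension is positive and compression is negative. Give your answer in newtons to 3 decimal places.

1752.843

N=4 nodes, M=5 members, R=3 reactions → 2N=8, M+R=8
member 0 (0-1): L=3.9405, (cx,cy)=(0.5068,0.8621)
member 1 (0-2): L=4.2970, (cx,cy)=(1.0000,0.0000)
member 2 (1-2): L=4.1024, (cx,cy)=(0.5606,-0.8281)
member 3 (1-3): L=4.2030, (cx,cy)=(1.0000,-0.0038)
member 4 (2-3): L=3.8798, (cx,cy)=(0.4905,0.8714)
solve A·x = −loads:
  F[0-1] = +1752.8426 N (tension)
  F[0-2] = -452.9482 N (compression)
  F[1-2] = -1833.6615 N (compression)
  F[1-3] = +1916.3720 N (tension)
  F[2-3] = -3019.3823 N (compression)
  Rx@0 = -435.3700 N
  Ry@0 = -1511.0751 N
  Ry@2 = +4149.5951 N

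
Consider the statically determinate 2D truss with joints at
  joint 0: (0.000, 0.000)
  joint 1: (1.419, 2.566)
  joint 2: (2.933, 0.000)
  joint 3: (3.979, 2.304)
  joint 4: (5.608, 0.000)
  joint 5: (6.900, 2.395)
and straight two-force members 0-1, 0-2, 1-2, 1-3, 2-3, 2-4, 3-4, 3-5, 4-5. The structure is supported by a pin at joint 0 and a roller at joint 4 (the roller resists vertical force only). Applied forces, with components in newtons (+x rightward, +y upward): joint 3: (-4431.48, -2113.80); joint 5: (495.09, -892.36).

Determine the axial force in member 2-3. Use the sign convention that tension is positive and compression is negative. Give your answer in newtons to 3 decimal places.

N=6 nodes, M=9 members, R=3 reactions → 2N=12, M+R=12
member 0 (0-1): L=2.9322, (cx,cy)=(0.4839,0.8751)
member 1 (0-2): L=2.9330, (cx,cy)=(1.0000,0.0000)
member 2 (1-2): L=2.9794, (cx,cy)=(0.5082,-0.8613)
member 3 (1-3): L=2.5734, (cx,cy)=(0.9948,-0.1018)
member 4 (2-3): L=2.5303, (cx,cy)=(0.4134,0.9106)
member 5 (2-4): L=2.6750, (cx,cy)=(1.0000,0.0000)
member 6 (3-4): L=2.8217, (cx,cy)=(0.5773,-0.8165)
member 7 (3-5): L=2.9224, (cx,cy)=(0.9995,0.0311)
member 8 (4-5): L=2.7213, (cx,cy)=(0.4748,0.8801)
solve A·x = −loads:
  F[0-1] = -2305.5811 N (compression)
  F[0-2] = -2820.6419 N (compression)
  F[1-2] = +2634.2993 N (tension)
  F[1-3] = -2467.2242 N (compression)
  F[2-3] = -2491.6843 N (compression)
  F[2-4] = -451.9588 N (compression)
  F[3-4] = -79.8923 N (compression)
  F[3-5] = +993.6532 N (tension)
  F[4-5] = -1049.0804 N (compression)
  Rx@0 = +3936.3900 N
  Ry@0 = +2017.6249 N
  Ry@4 = +988.5351 N

-2491.684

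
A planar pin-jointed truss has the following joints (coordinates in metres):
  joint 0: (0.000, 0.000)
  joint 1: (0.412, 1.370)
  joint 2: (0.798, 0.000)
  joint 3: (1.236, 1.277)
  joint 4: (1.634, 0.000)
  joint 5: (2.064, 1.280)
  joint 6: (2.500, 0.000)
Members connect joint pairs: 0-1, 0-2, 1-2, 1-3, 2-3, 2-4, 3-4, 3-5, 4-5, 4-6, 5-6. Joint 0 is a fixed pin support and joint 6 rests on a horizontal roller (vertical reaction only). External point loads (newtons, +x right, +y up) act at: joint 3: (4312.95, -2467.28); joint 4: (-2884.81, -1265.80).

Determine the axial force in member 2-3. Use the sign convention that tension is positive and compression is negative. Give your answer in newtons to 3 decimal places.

N=7 nodes, M=11 members, R=3 reactions → 2N=14, M+R=14
member 0 (0-1): L=1.4306, (cx,cy)=(0.2880,0.9576)
member 1 (0-2): L=0.7980, (cx,cy)=(1.0000,0.0000)
member 2 (1-2): L=1.4233, (cx,cy)=(0.2712,-0.9625)
member 3 (1-3): L=0.8292, (cx,cy)=(0.9937,-0.1122)
member 4 (2-3): L=1.3500, (cx,cy)=(0.3244,0.9459)
member 5 (2-4): L=0.8360, (cx,cy)=(1.0000,0.0000)
member 6 (3-4): L=1.3376, (cx,cy)=(0.2976,-0.9547)
member 7 (3-5): L=0.8280, (cx,cy)=(1.0000,0.0036)
member 8 (4-5): L=1.3503, (cx,cy)=(0.3184,0.9479)
member 9 (4-6): L=0.8660, (cx,cy)=(1.0000,0.0000)
member 10 (5-6): L=1.3522, (cx,cy)=(0.3224,-0.9466)
solve A·x = −loads:
  F[0-1] = +540.0029 N (tension)
  F[0-2] = +1272.6250 N (tension)
  F[1-2] = -573.7389 N (compression)
  F[1-3] = +313.0843 N (tension)
  F[2-3] = +583.8185 N (tension)
  F[2-4] = +927.6181 N (tension)
  F[3-4] = -3136.9204 N (compression)
  F[3-5] = -2879.0525 N (compression)
  F[4-5] = +4494.6259 N (tension)
  F[4-6] = +1447.7261 N (tension)
  F[5-6] = -4490.0059 N (compression)
  Rx@0 = -1428.1400 N
  Ry@0 = -517.1250 N
  Ry@6 = +4250.2050 N

583.819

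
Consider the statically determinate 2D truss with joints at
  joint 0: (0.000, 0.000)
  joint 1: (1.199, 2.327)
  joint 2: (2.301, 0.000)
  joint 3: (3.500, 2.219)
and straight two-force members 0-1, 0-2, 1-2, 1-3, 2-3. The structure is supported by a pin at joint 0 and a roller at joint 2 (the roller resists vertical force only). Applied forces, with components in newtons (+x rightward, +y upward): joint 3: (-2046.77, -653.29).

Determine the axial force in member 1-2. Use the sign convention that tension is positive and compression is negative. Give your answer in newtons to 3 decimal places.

1893.108

N=4 nodes, M=5 members, R=3 reactions → 2N=8, M+R=8
member 0 (0-1): L=2.6177, (cx,cy)=(0.4580,0.8889)
member 1 (0-2): L=2.3010, (cx,cy)=(1.0000,0.0000)
member 2 (1-2): L=2.5747, (cx,cy)=(0.4280,-0.9038)
member 3 (1-3): L=2.3035, (cx,cy)=(0.9989,-0.0469)
member 4 (2-3): L=2.5222, (cx,cy)=(0.4754,0.8798)
solve A·x = −loads:
  F[0-1] = -1837.4927 N (compression)
  F[0-2] = -1205.1436 N (compression)
  F[1-2] = +1893.1077 N (tension)
  F[1-3] = -1653.7005 N (compression)
  F[2-3] = -830.6857 N (compression)
  Rx@0 = +2046.7700 N
  Ry@0 = +1633.4150 N
  Ry@2 = -980.1250 N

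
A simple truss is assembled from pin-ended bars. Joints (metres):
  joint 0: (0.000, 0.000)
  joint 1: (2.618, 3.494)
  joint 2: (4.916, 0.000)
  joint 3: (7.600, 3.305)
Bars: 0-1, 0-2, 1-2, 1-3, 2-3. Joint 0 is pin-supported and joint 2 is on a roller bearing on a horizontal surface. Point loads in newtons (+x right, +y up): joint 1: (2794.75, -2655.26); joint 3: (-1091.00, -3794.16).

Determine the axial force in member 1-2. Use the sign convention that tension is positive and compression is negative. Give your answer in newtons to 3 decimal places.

N=4 nodes, M=5 members, R=3 reactions → 2N=8, M+R=8
member 0 (0-1): L=4.3660, (cx,cy)=(0.5996,0.8003)
member 1 (0-2): L=4.9160, (cx,cy)=(1.0000,0.0000)
member 2 (1-2): L=4.1820, (cx,cy)=(0.5495,-0.8355)
member 3 (1-3): L=4.9856, (cx,cy)=(0.9993,-0.0379)
member 4 (2-3): L=4.2576, (cx,cy)=(0.6304,0.7763)
solve A·x = −loads:
  F[0-1] = +2603.0623 N (tension)
  F[0-2] = +142.8667 N (tension)
  F[1-2] = -5759.0863 N (compression)
  F[1-3] = +1932.1533 N (tension)
  F[2-3] = -4793.3555 N (compression)
  Rx@0 = -1703.7500 N
  Ry@0 = -2083.1651 N
  Ry@2 = +8532.5851 N

-5759.086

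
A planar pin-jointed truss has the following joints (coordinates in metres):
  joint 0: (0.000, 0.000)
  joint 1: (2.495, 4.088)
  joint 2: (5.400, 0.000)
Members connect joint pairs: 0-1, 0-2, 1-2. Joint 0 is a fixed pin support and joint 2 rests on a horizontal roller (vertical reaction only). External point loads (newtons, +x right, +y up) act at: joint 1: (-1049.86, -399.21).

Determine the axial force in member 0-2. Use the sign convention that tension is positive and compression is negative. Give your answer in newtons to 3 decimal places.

N=3 nodes, M=3 members, R=3 reactions → 2N=6, M+R=6
member 0 (0-1): L=4.7892, (cx,cy)=(0.5210,0.8536)
member 1 (0-2): L=5.4000, (cx,cy)=(1.0000,0.0000)
member 2 (1-2): L=5.0151, (cx,cy)=(0.5793,-0.8151)
solve A·x = −loads:
  F[0-1] = -1182.7150 N (compression)
  F[0-2] = -433.7127 N (compression)
  F[1-2] = +748.7411 N (tension)
  Rx@0 = +1049.8600 N
  Ry@0 = +1009.5431 N
  Ry@2 = -610.3331 N

-433.713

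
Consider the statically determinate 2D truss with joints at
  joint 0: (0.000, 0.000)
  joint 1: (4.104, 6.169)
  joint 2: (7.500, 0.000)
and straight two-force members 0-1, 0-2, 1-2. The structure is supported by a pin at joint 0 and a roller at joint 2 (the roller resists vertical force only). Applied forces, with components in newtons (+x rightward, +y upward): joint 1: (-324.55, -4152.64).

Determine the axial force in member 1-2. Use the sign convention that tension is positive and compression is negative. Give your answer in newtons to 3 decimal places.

-2289.151

N=3 nodes, M=3 members, R=3 reactions → 2N=6, M+R=6
member 0 (0-1): L=7.4094, (cx,cy)=(0.5539,0.8326)
member 1 (0-2): L=7.5000, (cx,cy)=(1.0000,0.0000)
member 2 (1-2): L=7.0420, (cx,cy)=(0.4823,-0.8760)
solve A·x = −loads:
  F[0-1] = -2579.0236 N (compression)
  F[0-2] = +1103.9457 N (tension)
  F[1-2] = -2289.1507 N (compression)
  Rx@0 = +324.5500 N
  Ry@0 = +2147.2686 N
  Ry@2 = +2005.3714 N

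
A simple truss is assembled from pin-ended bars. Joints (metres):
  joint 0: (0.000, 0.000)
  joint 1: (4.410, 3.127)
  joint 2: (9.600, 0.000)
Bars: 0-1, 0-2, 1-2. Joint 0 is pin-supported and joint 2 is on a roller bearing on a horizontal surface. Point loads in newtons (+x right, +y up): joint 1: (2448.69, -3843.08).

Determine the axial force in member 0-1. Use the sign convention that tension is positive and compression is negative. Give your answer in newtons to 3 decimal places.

N=3 nodes, M=3 members, R=3 reactions → 2N=6, M+R=6
member 0 (0-1): L=5.4061, (cx,cy)=(0.8157,0.5784)
member 1 (0-2): L=9.6000, (cx,cy)=(1.0000,0.0000)
member 2 (1-2): L=6.0592, (cx,cy)=(0.8565,-0.5161)
solve A·x = −loads:
  F[0-1] = -2213.0298 N (compression)
  F[0-2] = +4253.9488 N (tension)
  F[1-2] = -4966.4047 N (compression)
  Rx@0 = -2448.6900 N
  Ry@0 = +1280.0554 N
  Ry@2 = +2563.0246 N

-2213.030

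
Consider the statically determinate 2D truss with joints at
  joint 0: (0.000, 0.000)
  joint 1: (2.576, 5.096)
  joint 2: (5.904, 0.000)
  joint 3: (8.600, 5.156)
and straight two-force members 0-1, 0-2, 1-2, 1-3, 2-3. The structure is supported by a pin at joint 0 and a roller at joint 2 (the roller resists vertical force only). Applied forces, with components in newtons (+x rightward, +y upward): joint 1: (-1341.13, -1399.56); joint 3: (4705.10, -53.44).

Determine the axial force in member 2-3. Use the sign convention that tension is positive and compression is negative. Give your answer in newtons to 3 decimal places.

-113.781

N=4 nodes, M=5 members, R=3 reactions → 2N=8, M+R=8
member 0 (0-1): L=5.7101, (cx,cy)=(0.4511,0.8925)
member 1 (0-2): L=5.9040, (cx,cy)=(1.0000,0.0000)
member 2 (1-2): L=6.0864, (cx,cy)=(0.5468,-0.8373)
member 3 (1-3): L=6.0243, (cx,cy)=(1.0000,0.0100)
member 4 (2-3): L=5.8183, (cx,cy)=(0.4634,0.8862)
solve A·x = −loads:
  F[0-1] = +2450.4216 N (tension)
  F[0-2] = +2258.5059 N (tension)
  F[1-2] = -4226.9107 N (compression)
  F[1-3] = +4758.0579 N (tension)
  F[2-3] = -113.7806 N (compression)
  Rx@0 = -3363.9700 N
  Ry@0 = -2186.8963 N
  Ry@2 = +3639.8963 N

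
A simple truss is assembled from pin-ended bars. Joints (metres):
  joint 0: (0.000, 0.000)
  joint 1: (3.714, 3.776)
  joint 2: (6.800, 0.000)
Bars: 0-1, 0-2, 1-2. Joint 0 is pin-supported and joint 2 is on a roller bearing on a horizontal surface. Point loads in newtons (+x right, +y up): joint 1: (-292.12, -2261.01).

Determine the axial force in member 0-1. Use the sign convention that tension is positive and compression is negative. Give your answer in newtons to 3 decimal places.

-1666.787

N=3 nodes, M=3 members, R=3 reactions → 2N=6, M+R=6
member 0 (0-1): L=5.2964, (cx,cy)=(0.7012,0.7129)
member 1 (0-2): L=6.8000, (cx,cy)=(1.0000,0.0000)
member 2 (1-2): L=4.8766, (cx,cy)=(0.6328,-0.7743)
solve A·x = −loads:
  F[0-1] = -1666.7874 N (compression)
  F[0-2] = +876.6806 N (tension)
  F[1-2] = -1385.3699 N (compression)
  Rx@0 = +292.1200 N
  Ry@0 = +1188.3121 N
  Ry@2 = +1072.6979 N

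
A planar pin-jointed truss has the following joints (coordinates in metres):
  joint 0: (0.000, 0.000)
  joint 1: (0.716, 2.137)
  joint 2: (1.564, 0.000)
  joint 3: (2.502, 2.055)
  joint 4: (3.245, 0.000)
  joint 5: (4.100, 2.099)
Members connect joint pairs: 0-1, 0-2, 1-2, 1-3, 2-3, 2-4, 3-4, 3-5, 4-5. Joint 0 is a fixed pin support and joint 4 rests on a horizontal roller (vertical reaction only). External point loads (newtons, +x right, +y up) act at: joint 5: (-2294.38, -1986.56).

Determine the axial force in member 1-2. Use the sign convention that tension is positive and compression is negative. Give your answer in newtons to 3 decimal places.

N=6 nodes, M=9 members, R=3 reactions → 2N=12, M+R=12
member 0 (0-1): L=2.2538, (cx,cy)=(0.3177,0.9482)
member 1 (0-2): L=1.5640, (cx,cy)=(1.0000,0.0000)
member 2 (1-2): L=2.2991, (cx,cy)=(0.3688,-0.9295)
member 3 (1-3): L=1.7879, (cx,cy)=(0.9989,-0.0459)
member 4 (2-3): L=2.2590, (cx,cy)=(0.4152,0.9097)
member 5 (2-4): L=1.6810, (cx,cy)=(1.0000,0.0000)
member 6 (3-4): L=2.1852, (cx,cy)=(0.3400,-0.9404)
member 7 (3-5): L=1.5986, (cx,cy)=(0.9996,0.0275)
member 8 (4-5): L=2.2665, (cx,cy)=(0.3772,0.9261)
solve A·x = −loads:
  F[0-1] = -1013.1643 N (compression)
  F[0-2] = -1972.5062 N (compression)
  F[1-2] = +1068.9224 N (tension)
  F[1-3] = -716.8891 N (compression)
  F[2-3] = -1092.1637 N (compression)
  F[2-4] = -1124.7390 N (compression)
  F[3-4] = +977.5623 N (tension)
  F[3-5] = -1502.5966 N (compression)
  F[4-5] = -2100.3894 N (compression)
  Rx@0 = +2294.3800 N
  Ry@0 = +960.6764 N
  Ry@4 = +1025.8836 N

1068.922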